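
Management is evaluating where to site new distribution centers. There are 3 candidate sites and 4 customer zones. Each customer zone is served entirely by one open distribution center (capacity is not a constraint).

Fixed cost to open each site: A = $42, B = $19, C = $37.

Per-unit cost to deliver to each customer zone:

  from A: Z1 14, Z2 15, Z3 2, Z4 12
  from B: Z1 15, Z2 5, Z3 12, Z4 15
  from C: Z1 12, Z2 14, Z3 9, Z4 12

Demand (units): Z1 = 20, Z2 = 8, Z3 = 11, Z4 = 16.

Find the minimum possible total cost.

Minimum total cost: 592

For any fixed open set, each customer zone goes to its cheapest open site; total = fixed + service.
{A, B, C}: Z1→C 12·20=240, Z2→B 5·8=40, Z3→A 2·11=22, Z4→A 12·16=192. Service 494; fixed 98; total 592.
{A, B}: service 534 + fixed 61 = 595
{B, C}: service 571 + fixed 56 = 627
{B}: service 712 + fixed 19 = 731
No other subset beats 592.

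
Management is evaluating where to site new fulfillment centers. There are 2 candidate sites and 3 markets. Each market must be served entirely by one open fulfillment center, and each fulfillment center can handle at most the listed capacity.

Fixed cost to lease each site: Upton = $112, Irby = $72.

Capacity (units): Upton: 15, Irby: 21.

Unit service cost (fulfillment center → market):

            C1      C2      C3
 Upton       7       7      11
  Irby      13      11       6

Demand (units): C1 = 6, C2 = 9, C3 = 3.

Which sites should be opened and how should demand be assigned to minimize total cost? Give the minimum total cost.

Minimum total cost: 267

Open {Irby}: C1→Irby 13·6=78, C2→Irby 11·9=99, C3→Irby 6·3=18.
Loads: Irby carries 18/21. Service 195; fixed 72; total 267.
Next best feasible plan costs 307.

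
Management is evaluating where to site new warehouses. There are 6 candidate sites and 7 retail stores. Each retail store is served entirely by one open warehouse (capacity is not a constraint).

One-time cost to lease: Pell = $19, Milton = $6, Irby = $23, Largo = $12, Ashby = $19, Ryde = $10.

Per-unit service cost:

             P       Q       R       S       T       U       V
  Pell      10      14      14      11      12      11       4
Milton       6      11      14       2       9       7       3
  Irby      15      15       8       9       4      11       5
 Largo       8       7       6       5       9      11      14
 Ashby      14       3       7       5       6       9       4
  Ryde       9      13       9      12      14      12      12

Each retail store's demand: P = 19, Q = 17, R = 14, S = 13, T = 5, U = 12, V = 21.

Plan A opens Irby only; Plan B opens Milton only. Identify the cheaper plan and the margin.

Plan B is cheaper by 328.

Plan A: {Irby}: P→Irby 15·19=285, Q→Irby 15·17=255, R→Irby 8·14=112, S→Irby 9·13=117, T→Irby 4·5=20, U→Irby 11·12=132, V→Irby 5·21=105. Service 1026; fixed 23; total 1049.
Plan B: {Milton}: P→Milton 6·19=114, Q→Milton 11·17=187, R→Milton 14·14=196, S→Milton 2·13=26, T→Milton 9·5=45, U→Milton 7·12=84, V→Milton 3·21=63. Service 715; fixed 6; total 721.
Difference: |1049 − 721| = 328.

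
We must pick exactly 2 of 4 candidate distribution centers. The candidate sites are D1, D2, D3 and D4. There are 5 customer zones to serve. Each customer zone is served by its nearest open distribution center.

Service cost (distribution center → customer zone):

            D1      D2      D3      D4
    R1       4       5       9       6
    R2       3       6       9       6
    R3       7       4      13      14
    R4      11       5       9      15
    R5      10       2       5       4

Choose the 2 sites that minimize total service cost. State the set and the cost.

With exactly 2 open, each customer zone uses its cheapest among the chosen.
{D1, D2}: R1→D1 4, R2→D1 3, R3→D2 4, R4→D2 5, R5→D2 2. Service cost 18.
{D2, D3}: service cost 22
{D2, D4}: service cost 22
Among all 6 size-2 choices, {D1, D2} is lowest.

Choose D1 and D2; total service cost 18.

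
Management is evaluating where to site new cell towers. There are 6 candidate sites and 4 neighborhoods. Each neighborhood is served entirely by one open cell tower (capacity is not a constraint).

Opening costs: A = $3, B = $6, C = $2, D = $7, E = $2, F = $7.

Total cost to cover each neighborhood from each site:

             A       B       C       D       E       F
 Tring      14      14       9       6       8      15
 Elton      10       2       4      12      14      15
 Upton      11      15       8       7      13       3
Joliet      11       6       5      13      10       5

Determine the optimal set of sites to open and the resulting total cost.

For any fixed open set, each neighborhood goes to its cheapest open site; total = fixed + service.
{C}: Tring→C 9, Elton→C 4, Upton→C 8, Joliet→C 5. Service 26; fixed 2; total 28.
{C, E}: Tring→E 8, Elton→C 4, Upton→C 8, Joliet→C 5. Service 25; fixed 4; total 29.
{C, F}: service 21 + fixed 9 = 30
{A, B, C, D, E, F}: service 16 + fixed 27 = 43
No other subset beats 28.

Open C only; minimum total cost 28.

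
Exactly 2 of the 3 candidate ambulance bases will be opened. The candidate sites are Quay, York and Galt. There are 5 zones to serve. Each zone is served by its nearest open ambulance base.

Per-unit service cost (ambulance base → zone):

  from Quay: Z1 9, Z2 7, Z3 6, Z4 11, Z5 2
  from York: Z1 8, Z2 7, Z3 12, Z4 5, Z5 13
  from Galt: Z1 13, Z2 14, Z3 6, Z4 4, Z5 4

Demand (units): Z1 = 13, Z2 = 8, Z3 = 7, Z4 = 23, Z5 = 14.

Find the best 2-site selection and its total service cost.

Choose Quay and Galt; total service cost 335.

With exactly 2 open, each zone uses its cheapest among the chosen.
{Quay, Galt}: Z1→Quay 9·13=117, Z2→Quay 7·8=56, Z3→Quay 6·7=42, Z4→Galt 4·23=92, Z5→Quay 2·14=28. Service cost 335.
{Quay, York}: service cost 345
{York, Galt}: service cost 350
Among all 3 size-2 choices, {Quay, Galt} is lowest.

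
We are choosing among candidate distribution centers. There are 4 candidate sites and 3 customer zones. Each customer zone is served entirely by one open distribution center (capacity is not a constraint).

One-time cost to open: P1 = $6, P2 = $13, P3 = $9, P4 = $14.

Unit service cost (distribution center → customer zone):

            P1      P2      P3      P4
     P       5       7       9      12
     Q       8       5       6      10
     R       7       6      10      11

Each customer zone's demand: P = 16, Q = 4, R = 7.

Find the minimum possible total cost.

Minimum total cost: 161

For any fixed open set, each customer zone goes to its cheapest open site; total = fixed + service.
{P1, P2}: P→P1 5·16=80, Q→P2 5·4=20, R→P2 6·7=42. Service 142; fixed 19; total 161.
{P1}: P→P1 5·16=80, Q→P1 8·4=32, R→P1 7·7=49. Service 161; fixed 6; total 167.
{P1, P3}: P→P1 5·16=80, Q→P3 6·4=24, R→P1 7·7=49. Service 153; fixed 15; total 168.
{P1, P2, P3, P4}: service 142 + fixed 42 = 184
No other subset beats 161.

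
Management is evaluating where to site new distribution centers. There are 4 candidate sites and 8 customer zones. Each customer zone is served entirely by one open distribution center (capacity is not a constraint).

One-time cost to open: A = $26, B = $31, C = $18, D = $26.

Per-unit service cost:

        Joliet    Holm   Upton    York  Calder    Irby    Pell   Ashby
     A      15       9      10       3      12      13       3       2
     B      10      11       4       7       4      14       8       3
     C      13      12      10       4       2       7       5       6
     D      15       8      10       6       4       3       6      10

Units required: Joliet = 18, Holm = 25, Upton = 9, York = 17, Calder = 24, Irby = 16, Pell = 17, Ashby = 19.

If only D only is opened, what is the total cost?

Total cost: 1124

Each customer zone is assigned to its cheapest site among the open ones.
{D}: Joliet→D 15·18=270, Holm→D 8·25=200, Upton→D 10·9=90, York→D 6·17=102, Calder→D 4·24=96, Irby→D 3·16=48, Pell→D 6·17=102, Ashby→D 10·19=190. Service 1098; fixed 26; total 1124.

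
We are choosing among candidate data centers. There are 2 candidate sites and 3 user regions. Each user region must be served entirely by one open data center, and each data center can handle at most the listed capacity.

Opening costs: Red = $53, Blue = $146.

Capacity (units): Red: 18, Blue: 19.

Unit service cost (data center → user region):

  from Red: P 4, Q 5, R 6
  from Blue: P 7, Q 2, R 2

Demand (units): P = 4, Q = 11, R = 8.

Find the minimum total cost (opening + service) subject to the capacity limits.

Open {Red, Blue}: P→Red 4·4=16, Q→Blue 2·11=22, R→Blue 2·8=16.
Loads: Red carries 4/18, Blue carries 19/19. Service 54; fixed 199; total 253.
Next best feasible plan costs 285.

Minimum total cost: 253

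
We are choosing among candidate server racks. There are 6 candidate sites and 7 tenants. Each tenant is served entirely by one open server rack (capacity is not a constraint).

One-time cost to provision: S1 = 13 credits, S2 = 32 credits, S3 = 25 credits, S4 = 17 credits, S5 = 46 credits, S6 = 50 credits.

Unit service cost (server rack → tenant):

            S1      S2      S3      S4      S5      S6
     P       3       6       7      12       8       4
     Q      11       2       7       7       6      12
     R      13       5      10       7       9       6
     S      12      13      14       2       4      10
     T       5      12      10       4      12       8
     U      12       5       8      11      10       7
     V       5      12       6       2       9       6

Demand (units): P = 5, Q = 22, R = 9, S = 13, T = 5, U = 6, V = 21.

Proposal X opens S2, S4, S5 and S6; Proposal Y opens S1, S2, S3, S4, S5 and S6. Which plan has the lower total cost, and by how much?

Proposal X is cheaper by 33.

Proposal X: {S2, S4, S5, S6}: P→S6 4·5=20, Q→S2 2·22=44, R→S2 5·9=45, S→S4 2·13=26, T→S4 4·5=20, U→S2 5·6=30, V→S4 2·21=42. Service 227; fixed 145; total 372.
Proposal Y: {S1, S2, S3, S4, S5, S6}: P→S1 3·5=15, Q→S2 2·22=44, R→S2 5·9=45, S→S4 2·13=26, T→S4 4·5=20, U→S2 5·6=30, V→S4 2·21=42. Service 222; fixed 183; total 405.
Difference: |372 − 405| = 33.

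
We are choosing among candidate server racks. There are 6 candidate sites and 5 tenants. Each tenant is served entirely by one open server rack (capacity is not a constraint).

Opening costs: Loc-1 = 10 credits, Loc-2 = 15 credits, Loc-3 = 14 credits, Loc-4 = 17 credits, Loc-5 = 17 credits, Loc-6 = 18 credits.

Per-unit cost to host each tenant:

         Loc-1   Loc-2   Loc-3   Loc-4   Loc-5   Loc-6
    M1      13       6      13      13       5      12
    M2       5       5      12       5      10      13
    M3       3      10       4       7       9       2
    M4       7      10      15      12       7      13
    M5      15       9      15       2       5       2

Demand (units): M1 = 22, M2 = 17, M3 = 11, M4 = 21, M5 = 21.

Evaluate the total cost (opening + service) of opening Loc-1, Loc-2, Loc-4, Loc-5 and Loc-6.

Each tenant is assigned to its cheapest site among the open ones.
{Loc-1, Loc-2, Loc-4, Loc-5, Loc-6}: M1→Loc-5 5·22=110, M2→Loc-1 5·17=85, M3→Loc-6 2·11=22, M4→Loc-1 7·21=147, M5→Loc-4 2·21=42. Service 406; fixed 77; total 483.

Total cost: 483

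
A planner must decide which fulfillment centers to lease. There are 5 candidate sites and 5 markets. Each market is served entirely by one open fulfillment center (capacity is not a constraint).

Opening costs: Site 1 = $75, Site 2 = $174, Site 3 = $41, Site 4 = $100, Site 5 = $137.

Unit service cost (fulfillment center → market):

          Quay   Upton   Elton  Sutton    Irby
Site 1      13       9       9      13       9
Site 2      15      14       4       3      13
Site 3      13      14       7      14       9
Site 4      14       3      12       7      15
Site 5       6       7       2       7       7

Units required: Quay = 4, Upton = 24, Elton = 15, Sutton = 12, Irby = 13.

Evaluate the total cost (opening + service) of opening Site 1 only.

Total cost: 751

Each market is assigned to its cheapest site among the open ones.
{Site 1}: Quay→Site 1 13·4=52, Upton→Site 1 9·24=216, Elton→Site 1 9·15=135, Sutton→Site 1 13·12=156, Irby→Site 1 9·13=117. Service 676; fixed 75; total 751.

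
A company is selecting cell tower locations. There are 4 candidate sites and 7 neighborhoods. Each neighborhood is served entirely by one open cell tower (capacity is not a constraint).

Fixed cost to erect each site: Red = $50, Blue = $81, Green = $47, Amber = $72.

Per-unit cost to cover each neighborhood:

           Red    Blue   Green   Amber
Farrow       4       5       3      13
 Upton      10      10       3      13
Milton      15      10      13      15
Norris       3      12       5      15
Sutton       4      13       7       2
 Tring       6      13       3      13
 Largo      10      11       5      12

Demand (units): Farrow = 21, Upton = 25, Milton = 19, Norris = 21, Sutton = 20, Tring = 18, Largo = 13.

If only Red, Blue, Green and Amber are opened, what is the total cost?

Each neighborhood is assigned to its cheapest site among the open ones.
{Red, Blue, Green, Amber}: Farrow→Green 3·21=63, Upton→Green 3·25=75, Milton→Blue 10·19=190, Norris→Red 3·21=63, Sutton→Amber 2·20=40, Tring→Green 3·18=54, Largo→Green 5·13=65. Service 550; fixed 250; total 800.

Total cost: 800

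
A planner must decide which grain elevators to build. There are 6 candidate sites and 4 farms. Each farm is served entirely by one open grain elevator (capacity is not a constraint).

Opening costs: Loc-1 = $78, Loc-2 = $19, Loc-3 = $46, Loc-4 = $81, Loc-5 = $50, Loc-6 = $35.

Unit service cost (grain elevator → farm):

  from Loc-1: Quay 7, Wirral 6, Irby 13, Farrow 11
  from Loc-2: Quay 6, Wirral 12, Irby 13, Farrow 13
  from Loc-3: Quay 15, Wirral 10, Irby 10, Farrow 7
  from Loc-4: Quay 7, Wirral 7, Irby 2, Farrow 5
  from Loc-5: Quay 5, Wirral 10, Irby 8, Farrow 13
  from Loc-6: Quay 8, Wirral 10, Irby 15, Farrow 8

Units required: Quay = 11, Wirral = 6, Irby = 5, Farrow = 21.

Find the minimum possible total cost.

For any fixed open set, each farm goes to its cheapest open site; total = fixed + service.
{Loc-4}: Quay→Loc-4 7·11=77, Wirral→Loc-4 7·6=42, Irby→Loc-4 2·5=10, Farrow→Loc-4 5·21=105. Service 234; fixed 81; total 315.
{Loc-2, Loc-4}: service 223 + fixed 100 = 323
{Loc-4, Loc-5}: Quay→Loc-5 5·11=55, Wirral→Loc-4 7·6=42, Irby→Loc-4 2·5=10, Farrow→Loc-4 5·21=105. Service 212; fixed 131; total 343.
{Loc-1, Loc-2, Loc-3, Loc-4, Loc-5, Loc-6}: Quay→Loc-5 5·11=55, Wirral→Loc-1 6·6=36, Irby→Loc-4 2·5=10, Farrow→Loc-4 5·21=105. Service 206; fixed 309; total 515.
No other subset beats 315.

Minimum total cost: 315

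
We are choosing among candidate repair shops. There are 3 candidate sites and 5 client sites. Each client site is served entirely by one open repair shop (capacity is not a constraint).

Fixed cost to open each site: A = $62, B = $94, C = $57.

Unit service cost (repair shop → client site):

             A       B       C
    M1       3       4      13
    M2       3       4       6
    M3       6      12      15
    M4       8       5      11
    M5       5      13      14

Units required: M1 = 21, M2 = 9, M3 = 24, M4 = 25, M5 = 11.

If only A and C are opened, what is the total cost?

Each client site is assigned to its cheapest site among the open ones.
{A, C}: M1→A 3·21=63, M2→A 3·9=27, M3→A 6·24=144, M4→A 8·25=200, M5→A 5·11=55. Service 489; fixed 119; total 608.

Total cost: 608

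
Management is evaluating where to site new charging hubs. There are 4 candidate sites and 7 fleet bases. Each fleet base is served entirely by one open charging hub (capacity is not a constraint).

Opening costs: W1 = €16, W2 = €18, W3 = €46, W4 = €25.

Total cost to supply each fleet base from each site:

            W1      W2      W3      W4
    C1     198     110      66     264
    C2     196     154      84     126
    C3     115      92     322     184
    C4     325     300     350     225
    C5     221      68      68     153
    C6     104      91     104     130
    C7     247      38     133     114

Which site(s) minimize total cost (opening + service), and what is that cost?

For any fixed open set, each fleet base goes to its cheapest open site; total = fixed + service.
{W2, W3, W4}: C1→W3 66, C2→W3 84, C3→W2 92, C4→W4 225, C5→W2 68, C6→W2 91, C7→W2 38. Service 664; fixed 89; total 753.
{W1, W2, W3, W4}: service 664 + fixed 105 = 769
{W2, W4}: service 750 + fixed 43 = 793
{W1}: C1→W1 198, C2→W1 196, C3→W1 115, C4→W1 325, C5→W1 221, C6→W1 104, C7→W1 247. Service 1406; fixed 16; total 1422.
No other subset beats 753.

Open W2, W3 and W4; minimum total cost 753.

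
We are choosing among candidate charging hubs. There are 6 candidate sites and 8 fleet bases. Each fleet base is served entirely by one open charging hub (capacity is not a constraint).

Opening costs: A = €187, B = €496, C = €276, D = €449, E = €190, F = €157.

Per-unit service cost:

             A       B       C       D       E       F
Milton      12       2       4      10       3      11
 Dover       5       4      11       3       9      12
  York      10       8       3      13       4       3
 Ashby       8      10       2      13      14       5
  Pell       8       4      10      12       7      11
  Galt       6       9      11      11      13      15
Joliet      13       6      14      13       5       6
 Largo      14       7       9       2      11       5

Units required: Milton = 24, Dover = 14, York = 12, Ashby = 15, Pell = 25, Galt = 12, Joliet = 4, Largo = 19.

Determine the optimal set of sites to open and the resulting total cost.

For any fixed open set, each fleet base goes to its cheapest open site; total = fixed + service.
{E, F}: Milton→E 3·24=72, Dover→E 9·14=126, York→F 3·12=36, Ashby→F 5·15=75, Pell→E 7·25=175, Galt→E 13·12=156, Joliet→E 5·4=20, Largo→F 5·19=95. Service 755; fixed 347; total 1102.
{A, E, F}: Milton→E 3·24=72, Dover→A 5·14=70, York→F 3·12=36, Ashby→F 5·15=75, Pell→E 7·25=175, Galt→A 6·12=72, Joliet→E 5·4=20, Largo→F 5·19=95. Service 615; fixed 534; total 1149.
{A, E}: service 786 + fixed 377 = 1163
{A, B, C, D, E, F}: service 386 + fixed 1755 = 2141
No other subset beats 1102.

Open E and F; minimum total cost 1102.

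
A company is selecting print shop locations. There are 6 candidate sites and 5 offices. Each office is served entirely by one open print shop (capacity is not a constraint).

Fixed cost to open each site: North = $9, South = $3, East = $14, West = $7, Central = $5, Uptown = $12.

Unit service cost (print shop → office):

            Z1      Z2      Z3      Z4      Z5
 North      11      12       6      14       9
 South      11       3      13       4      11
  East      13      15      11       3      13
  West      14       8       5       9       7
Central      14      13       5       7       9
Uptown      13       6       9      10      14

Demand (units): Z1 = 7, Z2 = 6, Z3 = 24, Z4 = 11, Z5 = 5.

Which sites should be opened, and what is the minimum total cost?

Open South and West; minimum total cost 304.

For any fixed open set, each office goes to its cheapest open site; total = fixed + service.
{South, West}: Z1→South 11·7=77, Z2→South 3·6=18, Z3→West 5·24=120, Z4→South 4·11=44, Z5→West 7·5=35. Service 294; fixed 10; total 304.
{South, East, West}: service 283 + fixed 24 = 307
{South, West, Central}: service 294 + fixed 15 = 309
{North, South, East, West, Central, Uptown}: service 283 + fixed 50 = 333
No other subset beats 304.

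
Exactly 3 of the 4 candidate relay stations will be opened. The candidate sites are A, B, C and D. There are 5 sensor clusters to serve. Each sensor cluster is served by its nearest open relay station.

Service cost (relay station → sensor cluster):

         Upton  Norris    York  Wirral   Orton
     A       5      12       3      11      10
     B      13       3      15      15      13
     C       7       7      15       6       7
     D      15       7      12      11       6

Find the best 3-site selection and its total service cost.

Choose A, B and C; total service cost 24.

With exactly 3 open, each sensor cluster uses its cheapest among the chosen.
{A, B, C}: Upton→A 5, Norris→B 3, York→A 3, Wirral→C 6, Orton→C 7. Service cost 24.
{A, C, D}: service cost 27
{A, B, D}: service cost 28
Among all 4 size-3 choices, {A, B, C} is lowest.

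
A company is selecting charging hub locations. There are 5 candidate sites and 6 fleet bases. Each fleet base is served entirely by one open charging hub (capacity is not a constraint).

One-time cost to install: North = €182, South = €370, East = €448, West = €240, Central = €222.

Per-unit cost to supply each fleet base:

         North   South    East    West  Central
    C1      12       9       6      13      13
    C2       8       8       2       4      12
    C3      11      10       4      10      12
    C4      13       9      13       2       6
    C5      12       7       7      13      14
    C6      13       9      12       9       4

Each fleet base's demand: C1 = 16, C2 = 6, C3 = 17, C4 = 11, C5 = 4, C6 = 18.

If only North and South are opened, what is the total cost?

Total cost: 1203

Each fleet base is assigned to its cheapest site among the open ones.
{North, South}: C1→South 9·16=144, C2→North 8·6=48, C3→South 10·17=170, C4→South 9·11=99, C5→South 7·4=28, C6→South 9·18=162. Service 651; fixed 552; total 1203.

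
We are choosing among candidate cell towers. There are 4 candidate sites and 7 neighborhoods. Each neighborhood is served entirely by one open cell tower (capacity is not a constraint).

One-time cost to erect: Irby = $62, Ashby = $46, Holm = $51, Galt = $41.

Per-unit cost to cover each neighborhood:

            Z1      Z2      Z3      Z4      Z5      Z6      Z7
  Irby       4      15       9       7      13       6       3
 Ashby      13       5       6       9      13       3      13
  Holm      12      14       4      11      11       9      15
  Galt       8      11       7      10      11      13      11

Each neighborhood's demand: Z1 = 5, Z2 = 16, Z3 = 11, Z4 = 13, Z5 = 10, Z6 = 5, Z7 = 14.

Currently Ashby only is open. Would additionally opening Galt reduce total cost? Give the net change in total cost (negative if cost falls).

Current service cost with {Ashby}: 655.
Adding Galt: each neighborhood re-picks its cheapest; new service cost 582, saving 73.
Extra fixed cost: 41. Net change = 41 − 73 = -32.
(Totals: 701 → 669.)

Yes — net change −32 (cost falls by 32).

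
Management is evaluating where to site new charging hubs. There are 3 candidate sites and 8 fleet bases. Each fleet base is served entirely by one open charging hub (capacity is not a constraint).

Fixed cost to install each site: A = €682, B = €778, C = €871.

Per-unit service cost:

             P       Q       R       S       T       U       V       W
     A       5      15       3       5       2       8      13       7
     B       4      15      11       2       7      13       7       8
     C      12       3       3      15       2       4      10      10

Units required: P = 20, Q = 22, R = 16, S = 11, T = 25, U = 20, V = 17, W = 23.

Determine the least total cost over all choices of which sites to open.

Minimum total cost: 1807

For any fixed open set, each fleet base goes to its cheapest open site; total = fixed + service.
{A}: P→A 5·20=100, Q→A 15·22=330, R→A 3·16=48, S→A 5·11=55, T→A 2·25=50, U→A 8·20=160, V→A 13·17=221, W→A 7·23=161. Service 1125; fixed 682; total 1807.
{C}: service 1049 + fixed 871 = 1920
{B}: service 1346 + fixed 778 = 2124
{A, B, C}: service 626 + fixed 2331 = 2957
(All 7 nonempty subsets were checked; A only is lowest.)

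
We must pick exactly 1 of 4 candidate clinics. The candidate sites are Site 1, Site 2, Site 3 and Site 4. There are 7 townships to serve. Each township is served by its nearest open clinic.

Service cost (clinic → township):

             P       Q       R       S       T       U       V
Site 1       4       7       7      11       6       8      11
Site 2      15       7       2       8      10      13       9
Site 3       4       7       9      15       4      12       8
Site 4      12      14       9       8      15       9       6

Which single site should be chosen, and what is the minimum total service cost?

With exactly 1 open, each township uses its cheapest among the chosen.
{Site 1}: P→Site 1 4, Q→Site 1 7, R→Site 1 7, S→Site 1 11, T→Site 1 6, U→Site 1 8, V→Site 1 11. Service cost 54.
{Site 3}: service cost 59
{Site 2}: service cost 64
Among all 4 size-1 choices, {Site 1} is lowest.

Choose Site 1 only; total service cost 54.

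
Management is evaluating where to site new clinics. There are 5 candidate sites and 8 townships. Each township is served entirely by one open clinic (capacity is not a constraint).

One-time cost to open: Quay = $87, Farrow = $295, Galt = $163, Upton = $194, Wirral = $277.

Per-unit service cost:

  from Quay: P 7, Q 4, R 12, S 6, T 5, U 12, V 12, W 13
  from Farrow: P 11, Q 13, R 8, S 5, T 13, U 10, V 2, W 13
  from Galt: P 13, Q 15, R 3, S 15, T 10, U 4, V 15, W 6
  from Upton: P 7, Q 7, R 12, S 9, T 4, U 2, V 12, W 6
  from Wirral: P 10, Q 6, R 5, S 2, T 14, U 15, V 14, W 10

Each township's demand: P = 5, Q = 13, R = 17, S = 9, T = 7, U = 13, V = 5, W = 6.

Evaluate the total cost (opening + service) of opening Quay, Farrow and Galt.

Each township is assigned to its cheapest site among the open ones.
{Quay, Farrow, Galt}: P→Quay 7·5=35, Q→Quay 4·13=52, R→Galt 3·17=51, S→Farrow 5·9=45, T→Quay 5·7=35, U→Galt 4·13=52, V→Farrow 2·5=10, W→Galt 6·6=36. Service 316; fixed 545; total 861.

Total cost: 861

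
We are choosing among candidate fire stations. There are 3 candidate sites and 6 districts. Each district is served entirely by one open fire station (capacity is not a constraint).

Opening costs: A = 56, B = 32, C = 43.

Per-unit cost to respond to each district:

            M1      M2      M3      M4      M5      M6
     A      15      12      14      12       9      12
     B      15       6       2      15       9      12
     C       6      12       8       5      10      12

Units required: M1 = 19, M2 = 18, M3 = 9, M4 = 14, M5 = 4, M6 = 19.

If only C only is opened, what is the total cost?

Each district is assigned to its cheapest site among the open ones.
{C}: M1→C 6·19=114, M2→C 12·18=216, M3→C 8·9=72, M4→C 5·14=70, M5→C 10·4=40, M6→C 12·19=228. Service 740; fixed 43; total 783.

Total cost: 783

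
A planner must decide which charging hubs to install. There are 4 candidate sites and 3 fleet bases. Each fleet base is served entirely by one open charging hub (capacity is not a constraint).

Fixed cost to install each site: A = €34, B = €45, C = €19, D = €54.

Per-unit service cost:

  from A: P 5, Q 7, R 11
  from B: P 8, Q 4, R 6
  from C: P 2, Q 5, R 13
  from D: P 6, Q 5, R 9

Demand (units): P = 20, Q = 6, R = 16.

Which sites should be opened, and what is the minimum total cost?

For any fixed open set, each fleet base goes to its cheapest open site; total = fixed + service.
{B, C}: P→C 2·20=40, Q→B 4·6=24, R→B 6·16=96. Service 160; fixed 64; total 224.
{A, B, C}: service 160 + fixed 98 = 258
{B, C, D}: service 160 + fixed 118 = 278
{A, B, C, D}: service 160 + fixed 152 = 312
No other subset beats 224.

Open B and C; minimum total cost 224.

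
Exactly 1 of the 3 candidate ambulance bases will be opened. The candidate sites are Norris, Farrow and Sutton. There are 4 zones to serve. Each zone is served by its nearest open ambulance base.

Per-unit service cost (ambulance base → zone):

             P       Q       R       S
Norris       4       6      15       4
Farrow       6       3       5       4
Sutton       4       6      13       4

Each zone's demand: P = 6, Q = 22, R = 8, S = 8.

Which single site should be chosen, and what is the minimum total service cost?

With exactly 1 open, each zone uses its cheapest among the chosen.
{Farrow}: P→Farrow 6·6=36, Q→Farrow 3·22=66, R→Farrow 5·8=40, S→Farrow 4·8=32. Service cost 174.
{Sutton}: service cost 292
{Norris}: service cost 308
Among all 3 size-1 choices, {Farrow} is lowest.

Choose Farrow only; total service cost 174.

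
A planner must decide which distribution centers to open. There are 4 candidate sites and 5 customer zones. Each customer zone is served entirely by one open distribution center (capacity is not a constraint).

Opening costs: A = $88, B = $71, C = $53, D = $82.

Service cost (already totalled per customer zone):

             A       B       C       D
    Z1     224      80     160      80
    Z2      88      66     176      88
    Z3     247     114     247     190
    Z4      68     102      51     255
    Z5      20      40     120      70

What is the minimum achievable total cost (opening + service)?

For any fixed open set, each customer zone goes to its cheapest open site; total = fixed + service.
{B}: Z1→B 80, Z2→B 66, Z3→B 114, Z4→B 102, Z5→B 40. Service 402; fixed 71; total 473.
{B, C}: service 351 + fixed 124 = 475
{A, B}: service 348 + fixed 159 = 507
{A, B, C, D}: service 331 + fixed 294 = 625
No other subset beats 473.

Minimum total cost: 473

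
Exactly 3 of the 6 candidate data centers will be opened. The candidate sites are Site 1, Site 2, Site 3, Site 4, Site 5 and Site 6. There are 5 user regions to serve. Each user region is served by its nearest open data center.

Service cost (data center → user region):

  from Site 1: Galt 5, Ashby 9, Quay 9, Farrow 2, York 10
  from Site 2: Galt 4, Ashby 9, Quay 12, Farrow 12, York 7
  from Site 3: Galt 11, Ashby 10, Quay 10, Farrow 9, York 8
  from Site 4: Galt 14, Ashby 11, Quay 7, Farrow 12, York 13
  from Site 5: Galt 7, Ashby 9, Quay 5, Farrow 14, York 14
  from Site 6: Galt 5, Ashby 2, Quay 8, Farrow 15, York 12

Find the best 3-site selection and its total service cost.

With exactly 3 open, each user region uses its cheapest among the chosen.
{Site 1, Site 2, Site 6}: Galt→Site 2 4, Ashby→Site 6 2, Quay→Site 6 8, Farrow→Site 1 2, York→Site 2 7. Service cost 23.
{Site 1, Site 5, Site 6}: service cost 24
{Site 1, Site 3, Site 6}: service cost 25
Among all 20 size-3 choices, {Site 1, Site 2, Site 6} is lowest.

Choose Site 1, Site 2 and Site 6; total service cost 23.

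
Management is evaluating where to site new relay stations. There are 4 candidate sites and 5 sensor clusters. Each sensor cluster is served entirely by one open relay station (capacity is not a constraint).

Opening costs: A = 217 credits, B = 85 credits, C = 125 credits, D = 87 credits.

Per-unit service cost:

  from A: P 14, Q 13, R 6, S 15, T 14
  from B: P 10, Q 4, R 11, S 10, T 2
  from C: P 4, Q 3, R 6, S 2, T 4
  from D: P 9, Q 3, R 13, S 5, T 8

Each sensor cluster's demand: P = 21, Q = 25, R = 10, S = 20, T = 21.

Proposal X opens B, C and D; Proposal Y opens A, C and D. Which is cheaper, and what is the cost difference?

Proposal X is cheaper by 174.

Proposal X: {B, C, D}: P→C 4·21=84, Q→C 3·25=75, R→C 6·10=60, S→C 2·20=40, T→B 2·21=42. Service 301; fixed 297; total 598.
Proposal Y: {A, C, D}: P→C 4·21=84, Q→C 3·25=75, R→A 6·10=60, S→C 2·20=40, T→C 4·21=84. Service 343; fixed 429; total 772.
Difference: |598 − 772| = 174.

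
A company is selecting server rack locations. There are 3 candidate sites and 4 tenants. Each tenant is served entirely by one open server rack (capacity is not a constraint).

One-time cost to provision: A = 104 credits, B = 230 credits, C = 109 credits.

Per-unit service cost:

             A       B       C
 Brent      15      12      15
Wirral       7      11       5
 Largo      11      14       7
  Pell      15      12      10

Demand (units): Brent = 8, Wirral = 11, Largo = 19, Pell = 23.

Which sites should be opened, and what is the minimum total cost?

Open C only; minimum total cost 647.

For any fixed open set, each tenant goes to its cheapest open site; total = fixed + service.
{C}: Brent→C 15·8=120, Wirral→C 5·11=55, Largo→C 7·19=133, Pell→C 10·23=230. Service 538; fixed 109; total 647.
{A, C}: Brent→A 15·8=120, Wirral→C 5·11=55, Largo→C 7·19=133, Pell→C 10·23=230. Service 538; fixed 213; total 751.
{B, C}: Brent→B 12·8=96, Wirral→C 5·11=55, Largo→C 7·19=133, Pell→C 10·23=230. Service 514; fixed 339; total 853.
{A, B, C}: service 514 + fixed 443 = 957
No other subset beats 647.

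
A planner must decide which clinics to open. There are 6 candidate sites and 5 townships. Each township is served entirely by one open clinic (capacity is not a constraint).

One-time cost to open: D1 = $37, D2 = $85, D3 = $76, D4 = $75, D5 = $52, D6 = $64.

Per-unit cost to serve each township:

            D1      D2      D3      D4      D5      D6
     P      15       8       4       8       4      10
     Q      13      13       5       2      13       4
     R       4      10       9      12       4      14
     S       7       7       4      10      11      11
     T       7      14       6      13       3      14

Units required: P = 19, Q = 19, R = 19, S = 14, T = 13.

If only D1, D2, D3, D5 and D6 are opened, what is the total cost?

Total cost: 637

Each township is assigned to its cheapest site among the open ones.
{D1, D2, D3, D5, D6}: P→D3 4·19=76, Q→D6 4·19=76, R→D1 4·19=76, S→D3 4·14=56, T→D5 3·13=39. Service 323; fixed 314; total 637.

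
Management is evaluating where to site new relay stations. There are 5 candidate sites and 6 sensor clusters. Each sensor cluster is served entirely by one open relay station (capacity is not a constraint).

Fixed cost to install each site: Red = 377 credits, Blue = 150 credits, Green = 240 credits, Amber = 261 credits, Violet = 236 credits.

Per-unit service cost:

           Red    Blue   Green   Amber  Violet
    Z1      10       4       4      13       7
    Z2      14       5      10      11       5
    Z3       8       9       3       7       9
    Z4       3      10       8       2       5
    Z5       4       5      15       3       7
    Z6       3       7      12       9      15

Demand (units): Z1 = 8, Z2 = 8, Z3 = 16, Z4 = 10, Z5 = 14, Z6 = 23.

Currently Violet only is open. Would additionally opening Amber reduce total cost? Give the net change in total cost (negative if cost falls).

No — net change +5 (cost rises by 5).

Current service cost with {Violet}: 733.
Adding Amber: each sensor cluster re-picks its cheapest; new service cost 477, saving 256.
Extra fixed cost: 261. Net change = 261 − 256 = 5.
(Totals: 969 → 974.)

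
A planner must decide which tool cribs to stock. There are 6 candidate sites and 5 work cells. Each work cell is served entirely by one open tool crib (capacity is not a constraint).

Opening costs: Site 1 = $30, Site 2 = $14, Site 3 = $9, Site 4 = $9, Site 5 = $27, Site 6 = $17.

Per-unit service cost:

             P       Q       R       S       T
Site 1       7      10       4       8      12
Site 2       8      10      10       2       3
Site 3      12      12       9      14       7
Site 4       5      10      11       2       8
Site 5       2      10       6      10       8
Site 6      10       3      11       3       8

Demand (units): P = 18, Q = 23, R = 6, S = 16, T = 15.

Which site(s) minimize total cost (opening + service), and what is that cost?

For any fixed open set, each work cell goes to its cheapest open site; total = fixed + service.
{Site 2, Site 5, Site 6}: P→Site 5 2·18=36, Q→Site 6 3·23=69, R→Site 5 6·6=36, S→Site 2 2·16=32, T→Site 2 3·15=45. Service 218; fixed 58; total 276.
{Site 2, Site 3, Site 5, Site 6}: P→Site 5 2·18=36, Q→Site 6 3·23=69, R→Site 5 6·6=36, S→Site 2 2·16=32, T→Site 2 3·15=45. Service 218; fixed 67; total 285.
{Site 2, Site 4, Site 5, Site 6}: service 218 + fixed 67 = 285
{Site 1, Site 2, Site 3, Site 4, Site 5, Site 6}: service 206 + fixed 106 = 312
No other subset beats 276.

Open Site 2, Site 5 and Site 6; minimum total cost 276.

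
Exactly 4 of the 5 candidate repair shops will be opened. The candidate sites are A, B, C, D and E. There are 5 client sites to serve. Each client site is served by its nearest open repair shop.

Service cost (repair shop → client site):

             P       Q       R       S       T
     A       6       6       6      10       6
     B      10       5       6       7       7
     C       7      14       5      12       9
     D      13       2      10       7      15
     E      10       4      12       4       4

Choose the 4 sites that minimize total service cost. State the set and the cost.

With exactly 4 open, each client site uses its cheapest among the chosen.
{A, C, D, E}: P→A 6, Q→D 2, R→C 5, S→E 4, T→E 4. Service cost 21.
{A, B, D, E}: service cost 22
{B, C, D, E}: service cost 22
Among all 5 size-4 choices, {A, C, D, E} is lowest.

Choose A, C, D and E; total service cost 21.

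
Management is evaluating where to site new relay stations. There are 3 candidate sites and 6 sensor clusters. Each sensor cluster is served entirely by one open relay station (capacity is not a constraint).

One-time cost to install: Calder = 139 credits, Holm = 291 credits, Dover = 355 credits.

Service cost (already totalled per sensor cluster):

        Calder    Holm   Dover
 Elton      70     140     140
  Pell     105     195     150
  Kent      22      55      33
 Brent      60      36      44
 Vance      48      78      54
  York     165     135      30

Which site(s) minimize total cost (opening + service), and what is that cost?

For any fixed open set, each sensor cluster goes to its cheapest open site; total = fixed + service.
{Calder}: Elton→Calder 70, Pell→Calder 105, Kent→Calder 22, Brent→Calder 60, Vance→Calder 48, York→Calder 165. Service 470; fixed 139; total 609.
{Dover}: service 451 + fixed 355 = 806
{Calder, Dover}: Elton→Calder 70, Pell→Calder 105, Kent→Calder 22, Brent→Dover 44, Vance→Calder 48, York→Dover 30. Service 319; fixed 494; total 813.
{Calder, Holm, Dover}: service 311 + fixed 785 = 1096
No other subset beats 609.

Open Calder only; minimum total cost 609.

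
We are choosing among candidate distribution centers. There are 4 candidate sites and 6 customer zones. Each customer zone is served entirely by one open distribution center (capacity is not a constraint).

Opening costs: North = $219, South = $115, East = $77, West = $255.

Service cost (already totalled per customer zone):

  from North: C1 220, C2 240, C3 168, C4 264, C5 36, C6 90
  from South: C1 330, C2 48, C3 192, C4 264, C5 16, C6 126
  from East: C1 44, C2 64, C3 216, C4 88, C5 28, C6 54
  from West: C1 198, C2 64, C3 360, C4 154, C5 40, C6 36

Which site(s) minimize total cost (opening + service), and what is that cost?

For any fixed open set, each customer zone goes to its cheapest open site; total = fixed + service.
{East}: C1→East 44, C2→East 64, C3→East 216, C4→East 88, C5→East 28, C6→East 54. Service 494; fixed 77; total 571.
{South, East}: service 442 + fixed 192 = 634
{North, East}: service 446 + fixed 296 = 742
{North, South, East, West}: service 400 + fixed 666 = 1066
No other subset beats 571.

Open East only; minimum total cost 571.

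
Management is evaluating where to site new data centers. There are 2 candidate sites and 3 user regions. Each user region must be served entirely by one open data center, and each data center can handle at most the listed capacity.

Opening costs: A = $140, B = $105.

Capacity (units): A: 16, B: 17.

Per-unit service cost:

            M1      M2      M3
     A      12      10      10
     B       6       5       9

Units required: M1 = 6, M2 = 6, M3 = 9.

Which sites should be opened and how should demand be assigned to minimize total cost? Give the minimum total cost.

Open {A, B}: M1→B 6·6=36, M2→B 5·6=30, M3→A 10·9=90.
Loads: A carries 9/16, B carries 12/17. Service 156; fixed 245; total 401.
Next best feasible plan costs 422.

Minimum total cost: 401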